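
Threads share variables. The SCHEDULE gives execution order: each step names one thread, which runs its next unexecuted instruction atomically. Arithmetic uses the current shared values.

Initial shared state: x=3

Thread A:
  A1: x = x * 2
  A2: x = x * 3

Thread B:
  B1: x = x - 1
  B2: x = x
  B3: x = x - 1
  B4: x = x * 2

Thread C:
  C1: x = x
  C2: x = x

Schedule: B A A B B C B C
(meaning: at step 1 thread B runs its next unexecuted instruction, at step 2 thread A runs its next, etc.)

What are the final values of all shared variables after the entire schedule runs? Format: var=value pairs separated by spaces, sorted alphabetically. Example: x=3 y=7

Answer: x=22

Derivation:
Step 1: thread B executes B1 (x = x - 1). Shared: x=2. PCs: A@0 B@1 C@0
Step 2: thread A executes A1 (x = x * 2). Shared: x=4. PCs: A@1 B@1 C@0
Step 3: thread A executes A2 (x = x * 3). Shared: x=12. PCs: A@2 B@1 C@0
Step 4: thread B executes B2 (x = x). Shared: x=12. PCs: A@2 B@2 C@0
Step 5: thread B executes B3 (x = x - 1). Shared: x=11. PCs: A@2 B@3 C@0
Step 6: thread C executes C1 (x = x). Shared: x=11. PCs: A@2 B@3 C@1
Step 7: thread B executes B4 (x = x * 2). Shared: x=22. PCs: A@2 B@4 C@1
Step 8: thread C executes C2 (x = x). Shared: x=22. PCs: A@2 B@4 C@2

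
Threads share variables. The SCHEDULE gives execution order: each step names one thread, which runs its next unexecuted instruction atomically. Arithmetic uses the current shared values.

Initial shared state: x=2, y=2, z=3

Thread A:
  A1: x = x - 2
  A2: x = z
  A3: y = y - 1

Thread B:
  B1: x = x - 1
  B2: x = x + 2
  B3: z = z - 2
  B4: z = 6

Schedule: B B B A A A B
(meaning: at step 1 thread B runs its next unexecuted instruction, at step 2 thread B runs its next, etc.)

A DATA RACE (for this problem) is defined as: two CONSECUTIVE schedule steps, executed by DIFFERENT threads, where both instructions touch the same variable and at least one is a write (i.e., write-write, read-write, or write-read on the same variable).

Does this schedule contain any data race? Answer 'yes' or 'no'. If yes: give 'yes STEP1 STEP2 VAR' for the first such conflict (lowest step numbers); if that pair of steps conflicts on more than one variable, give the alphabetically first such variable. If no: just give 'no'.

Answer: no

Derivation:
Steps 1,2: same thread (B). No race.
Steps 2,3: same thread (B). No race.
Steps 3,4: B(r=z,w=z) vs A(r=x,w=x). No conflict.
Steps 4,5: same thread (A). No race.
Steps 5,6: same thread (A). No race.
Steps 6,7: A(r=y,w=y) vs B(r=-,w=z). No conflict.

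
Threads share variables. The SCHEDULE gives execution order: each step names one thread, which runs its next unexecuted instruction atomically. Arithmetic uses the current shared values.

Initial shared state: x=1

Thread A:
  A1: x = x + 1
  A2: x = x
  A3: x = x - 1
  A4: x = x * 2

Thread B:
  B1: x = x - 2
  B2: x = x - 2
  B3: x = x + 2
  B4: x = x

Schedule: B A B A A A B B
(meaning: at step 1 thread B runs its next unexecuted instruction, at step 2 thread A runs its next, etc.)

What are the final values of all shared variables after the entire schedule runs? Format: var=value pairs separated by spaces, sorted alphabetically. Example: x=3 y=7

Step 1: thread B executes B1 (x = x - 2). Shared: x=-1. PCs: A@0 B@1
Step 2: thread A executes A1 (x = x + 1). Shared: x=0. PCs: A@1 B@1
Step 3: thread B executes B2 (x = x - 2). Shared: x=-2. PCs: A@1 B@2
Step 4: thread A executes A2 (x = x). Shared: x=-2. PCs: A@2 B@2
Step 5: thread A executes A3 (x = x - 1). Shared: x=-3. PCs: A@3 B@2
Step 6: thread A executes A4 (x = x * 2). Shared: x=-6. PCs: A@4 B@2
Step 7: thread B executes B3 (x = x + 2). Shared: x=-4. PCs: A@4 B@3
Step 8: thread B executes B4 (x = x). Shared: x=-4. PCs: A@4 B@4

Answer: x=-4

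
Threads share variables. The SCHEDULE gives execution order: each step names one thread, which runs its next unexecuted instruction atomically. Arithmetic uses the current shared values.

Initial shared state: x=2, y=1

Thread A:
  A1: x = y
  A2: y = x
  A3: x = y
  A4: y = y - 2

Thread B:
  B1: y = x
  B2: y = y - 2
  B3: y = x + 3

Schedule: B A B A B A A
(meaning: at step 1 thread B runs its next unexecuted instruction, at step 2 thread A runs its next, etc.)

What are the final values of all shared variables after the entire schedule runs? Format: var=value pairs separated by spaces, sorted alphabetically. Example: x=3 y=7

Step 1: thread B executes B1 (y = x). Shared: x=2 y=2. PCs: A@0 B@1
Step 2: thread A executes A1 (x = y). Shared: x=2 y=2. PCs: A@1 B@1
Step 3: thread B executes B2 (y = y - 2). Shared: x=2 y=0. PCs: A@1 B@2
Step 4: thread A executes A2 (y = x). Shared: x=2 y=2. PCs: A@2 B@2
Step 5: thread B executes B3 (y = x + 3). Shared: x=2 y=5. PCs: A@2 B@3
Step 6: thread A executes A3 (x = y). Shared: x=5 y=5. PCs: A@3 B@3
Step 7: thread A executes A4 (y = y - 2). Shared: x=5 y=3. PCs: A@4 B@3

Answer: x=5 y=3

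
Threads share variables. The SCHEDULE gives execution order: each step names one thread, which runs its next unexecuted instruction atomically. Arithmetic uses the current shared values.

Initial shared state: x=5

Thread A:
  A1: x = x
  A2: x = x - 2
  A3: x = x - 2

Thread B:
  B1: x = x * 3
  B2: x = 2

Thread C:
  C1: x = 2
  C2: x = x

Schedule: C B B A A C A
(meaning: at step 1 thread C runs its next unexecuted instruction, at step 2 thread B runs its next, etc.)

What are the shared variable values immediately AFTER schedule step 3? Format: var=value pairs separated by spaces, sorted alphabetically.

Step 1: thread C executes C1 (x = 2). Shared: x=2. PCs: A@0 B@0 C@1
Step 2: thread B executes B1 (x = x * 3). Shared: x=6. PCs: A@0 B@1 C@1
Step 3: thread B executes B2 (x = 2). Shared: x=2. PCs: A@0 B@2 C@1

Answer: x=2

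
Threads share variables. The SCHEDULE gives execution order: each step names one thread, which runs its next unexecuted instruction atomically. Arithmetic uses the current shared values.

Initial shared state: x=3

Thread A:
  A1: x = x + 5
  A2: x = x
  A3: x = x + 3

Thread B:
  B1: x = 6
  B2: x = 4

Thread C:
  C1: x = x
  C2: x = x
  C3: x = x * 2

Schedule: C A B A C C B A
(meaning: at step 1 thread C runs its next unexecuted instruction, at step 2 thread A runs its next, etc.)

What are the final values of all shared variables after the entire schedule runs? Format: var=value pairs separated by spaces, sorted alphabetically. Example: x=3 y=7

Step 1: thread C executes C1 (x = x). Shared: x=3. PCs: A@0 B@0 C@1
Step 2: thread A executes A1 (x = x + 5). Shared: x=8. PCs: A@1 B@0 C@1
Step 3: thread B executes B1 (x = 6). Shared: x=6. PCs: A@1 B@1 C@1
Step 4: thread A executes A2 (x = x). Shared: x=6. PCs: A@2 B@1 C@1
Step 5: thread C executes C2 (x = x). Shared: x=6. PCs: A@2 B@1 C@2
Step 6: thread C executes C3 (x = x * 2). Shared: x=12. PCs: A@2 B@1 C@3
Step 7: thread B executes B2 (x = 4). Shared: x=4. PCs: A@2 B@2 C@3
Step 8: thread A executes A3 (x = x + 3). Shared: x=7. PCs: A@3 B@2 C@3

Answer: x=7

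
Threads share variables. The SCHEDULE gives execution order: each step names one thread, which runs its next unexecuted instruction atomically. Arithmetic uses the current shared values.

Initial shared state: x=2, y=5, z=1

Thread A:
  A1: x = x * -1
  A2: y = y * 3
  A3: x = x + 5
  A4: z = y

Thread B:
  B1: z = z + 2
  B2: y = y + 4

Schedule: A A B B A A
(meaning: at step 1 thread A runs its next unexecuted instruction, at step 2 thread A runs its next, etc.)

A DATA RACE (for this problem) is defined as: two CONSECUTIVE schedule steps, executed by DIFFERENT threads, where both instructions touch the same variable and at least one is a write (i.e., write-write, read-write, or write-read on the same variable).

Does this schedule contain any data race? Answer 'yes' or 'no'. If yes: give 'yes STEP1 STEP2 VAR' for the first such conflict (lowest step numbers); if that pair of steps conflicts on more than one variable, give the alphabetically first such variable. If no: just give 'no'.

Answer: no

Derivation:
Steps 1,2: same thread (A). No race.
Steps 2,3: A(r=y,w=y) vs B(r=z,w=z). No conflict.
Steps 3,4: same thread (B). No race.
Steps 4,5: B(r=y,w=y) vs A(r=x,w=x). No conflict.
Steps 5,6: same thread (A). No race.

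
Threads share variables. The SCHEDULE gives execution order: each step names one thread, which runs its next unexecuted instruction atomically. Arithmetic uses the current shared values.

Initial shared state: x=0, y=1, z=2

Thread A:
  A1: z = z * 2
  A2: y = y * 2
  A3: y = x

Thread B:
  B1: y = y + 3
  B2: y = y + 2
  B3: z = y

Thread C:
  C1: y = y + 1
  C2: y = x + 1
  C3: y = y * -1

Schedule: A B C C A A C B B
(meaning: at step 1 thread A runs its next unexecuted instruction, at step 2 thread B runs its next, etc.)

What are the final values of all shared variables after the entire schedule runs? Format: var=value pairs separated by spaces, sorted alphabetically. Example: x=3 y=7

Step 1: thread A executes A1 (z = z * 2). Shared: x=0 y=1 z=4. PCs: A@1 B@0 C@0
Step 2: thread B executes B1 (y = y + 3). Shared: x=0 y=4 z=4. PCs: A@1 B@1 C@0
Step 3: thread C executes C1 (y = y + 1). Shared: x=0 y=5 z=4. PCs: A@1 B@1 C@1
Step 4: thread C executes C2 (y = x + 1). Shared: x=0 y=1 z=4. PCs: A@1 B@1 C@2
Step 5: thread A executes A2 (y = y * 2). Shared: x=0 y=2 z=4. PCs: A@2 B@1 C@2
Step 6: thread A executes A3 (y = x). Shared: x=0 y=0 z=4. PCs: A@3 B@1 C@2
Step 7: thread C executes C3 (y = y * -1). Shared: x=0 y=0 z=4. PCs: A@3 B@1 C@3
Step 8: thread B executes B2 (y = y + 2). Shared: x=0 y=2 z=4. PCs: A@3 B@2 C@3
Step 9: thread B executes B3 (z = y). Shared: x=0 y=2 z=2. PCs: A@3 B@3 C@3

Answer: x=0 y=2 z=2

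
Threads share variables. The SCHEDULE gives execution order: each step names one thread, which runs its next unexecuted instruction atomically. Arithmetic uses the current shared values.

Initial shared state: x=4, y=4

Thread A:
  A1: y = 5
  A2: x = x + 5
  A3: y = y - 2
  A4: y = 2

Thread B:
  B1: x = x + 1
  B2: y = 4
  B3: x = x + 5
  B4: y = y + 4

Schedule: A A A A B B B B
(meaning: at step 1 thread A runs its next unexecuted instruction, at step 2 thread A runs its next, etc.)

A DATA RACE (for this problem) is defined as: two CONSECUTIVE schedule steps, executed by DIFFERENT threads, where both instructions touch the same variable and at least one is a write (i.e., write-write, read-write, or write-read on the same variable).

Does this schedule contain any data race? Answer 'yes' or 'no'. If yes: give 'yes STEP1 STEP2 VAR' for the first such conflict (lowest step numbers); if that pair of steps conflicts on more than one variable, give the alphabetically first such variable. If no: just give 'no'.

Steps 1,2: same thread (A). No race.
Steps 2,3: same thread (A). No race.
Steps 3,4: same thread (A). No race.
Steps 4,5: A(r=-,w=y) vs B(r=x,w=x). No conflict.
Steps 5,6: same thread (B). No race.
Steps 6,7: same thread (B). No race.
Steps 7,8: same thread (B). No race.

Answer: no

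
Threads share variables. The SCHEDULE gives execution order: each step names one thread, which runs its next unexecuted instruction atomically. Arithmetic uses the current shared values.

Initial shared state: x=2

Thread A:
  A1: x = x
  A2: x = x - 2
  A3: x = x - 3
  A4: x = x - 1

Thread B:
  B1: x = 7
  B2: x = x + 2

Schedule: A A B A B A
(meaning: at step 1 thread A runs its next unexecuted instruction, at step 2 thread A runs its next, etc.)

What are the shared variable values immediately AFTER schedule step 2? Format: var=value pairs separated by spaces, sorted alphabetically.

Step 1: thread A executes A1 (x = x). Shared: x=2. PCs: A@1 B@0
Step 2: thread A executes A2 (x = x - 2). Shared: x=0. PCs: A@2 B@0

Answer: x=0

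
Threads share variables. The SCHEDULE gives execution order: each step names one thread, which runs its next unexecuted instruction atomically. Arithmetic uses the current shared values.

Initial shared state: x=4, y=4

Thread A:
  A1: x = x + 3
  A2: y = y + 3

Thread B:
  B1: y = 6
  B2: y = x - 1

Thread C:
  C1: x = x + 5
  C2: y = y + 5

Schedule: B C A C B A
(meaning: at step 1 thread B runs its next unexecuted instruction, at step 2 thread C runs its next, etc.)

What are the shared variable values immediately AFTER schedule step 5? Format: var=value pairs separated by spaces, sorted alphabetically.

Answer: x=12 y=11

Derivation:
Step 1: thread B executes B1 (y = 6). Shared: x=4 y=6. PCs: A@0 B@1 C@0
Step 2: thread C executes C1 (x = x + 5). Shared: x=9 y=6. PCs: A@0 B@1 C@1
Step 3: thread A executes A1 (x = x + 3). Shared: x=12 y=6. PCs: A@1 B@1 C@1
Step 4: thread C executes C2 (y = y + 5). Shared: x=12 y=11. PCs: A@1 B@1 C@2
Step 5: thread B executes B2 (y = x - 1). Shared: x=12 y=11. PCs: A@1 B@2 C@2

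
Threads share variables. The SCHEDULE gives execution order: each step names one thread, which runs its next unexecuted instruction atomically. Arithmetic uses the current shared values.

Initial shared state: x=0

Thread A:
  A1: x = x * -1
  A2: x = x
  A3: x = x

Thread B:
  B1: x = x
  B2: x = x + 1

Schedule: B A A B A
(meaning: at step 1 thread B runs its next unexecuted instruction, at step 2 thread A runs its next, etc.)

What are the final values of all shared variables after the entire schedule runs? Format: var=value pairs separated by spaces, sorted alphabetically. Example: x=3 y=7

Step 1: thread B executes B1 (x = x). Shared: x=0. PCs: A@0 B@1
Step 2: thread A executes A1 (x = x * -1). Shared: x=0. PCs: A@1 B@1
Step 3: thread A executes A2 (x = x). Shared: x=0. PCs: A@2 B@1
Step 4: thread B executes B2 (x = x + 1). Shared: x=1. PCs: A@2 B@2
Step 5: thread A executes A3 (x = x). Shared: x=1. PCs: A@3 B@2

Answer: x=1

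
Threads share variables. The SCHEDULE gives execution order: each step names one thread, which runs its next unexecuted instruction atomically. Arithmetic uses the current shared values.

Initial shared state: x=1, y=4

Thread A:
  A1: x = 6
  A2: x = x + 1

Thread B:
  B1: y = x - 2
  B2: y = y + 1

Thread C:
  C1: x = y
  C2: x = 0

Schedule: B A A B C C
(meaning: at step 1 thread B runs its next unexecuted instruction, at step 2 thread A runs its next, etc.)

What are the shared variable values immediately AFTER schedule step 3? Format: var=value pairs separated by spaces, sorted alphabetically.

Step 1: thread B executes B1 (y = x - 2). Shared: x=1 y=-1. PCs: A@0 B@1 C@0
Step 2: thread A executes A1 (x = 6). Shared: x=6 y=-1. PCs: A@1 B@1 C@0
Step 3: thread A executes A2 (x = x + 1). Shared: x=7 y=-1. PCs: A@2 B@1 C@0

Answer: x=7 y=-1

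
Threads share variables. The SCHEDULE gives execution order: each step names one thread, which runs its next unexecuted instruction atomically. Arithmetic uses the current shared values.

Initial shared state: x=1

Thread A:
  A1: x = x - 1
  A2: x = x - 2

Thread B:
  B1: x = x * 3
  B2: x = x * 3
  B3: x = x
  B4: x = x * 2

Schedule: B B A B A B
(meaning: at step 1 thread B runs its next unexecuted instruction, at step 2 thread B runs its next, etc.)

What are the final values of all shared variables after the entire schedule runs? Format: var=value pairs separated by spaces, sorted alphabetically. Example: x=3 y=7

Answer: x=12

Derivation:
Step 1: thread B executes B1 (x = x * 3). Shared: x=3. PCs: A@0 B@1
Step 2: thread B executes B2 (x = x * 3). Shared: x=9. PCs: A@0 B@2
Step 3: thread A executes A1 (x = x - 1). Shared: x=8. PCs: A@1 B@2
Step 4: thread B executes B3 (x = x). Shared: x=8. PCs: A@1 B@3
Step 5: thread A executes A2 (x = x - 2). Shared: x=6. PCs: A@2 B@3
Step 6: thread B executes B4 (x = x * 2). Shared: x=12. PCs: A@2 B@4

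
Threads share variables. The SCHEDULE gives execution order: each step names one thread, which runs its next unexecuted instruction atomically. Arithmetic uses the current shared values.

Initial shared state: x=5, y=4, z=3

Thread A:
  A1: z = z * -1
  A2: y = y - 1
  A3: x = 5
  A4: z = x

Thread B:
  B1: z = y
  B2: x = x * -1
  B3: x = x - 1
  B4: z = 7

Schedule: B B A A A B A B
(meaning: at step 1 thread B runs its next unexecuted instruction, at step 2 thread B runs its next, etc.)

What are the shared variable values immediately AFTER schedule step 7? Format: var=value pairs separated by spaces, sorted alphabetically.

Answer: x=4 y=3 z=4

Derivation:
Step 1: thread B executes B1 (z = y). Shared: x=5 y=4 z=4. PCs: A@0 B@1
Step 2: thread B executes B2 (x = x * -1). Shared: x=-5 y=4 z=4. PCs: A@0 B@2
Step 3: thread A executes A1 (z = z * -1). Shared: x=-5 y=4 z=-4. PCs: A@1 B@2
Step 4: thread A executes A2 (y = y - 1). Shared: x=-5 y=3 z=-4. PCs: A@2 B@2
Step 5: thread A executes A3 (x = 5). Shared: x=5 y=3 z=-4. PCs: A@3 B@2
Step 6: thread B executes B3 (x = x - 1). Shared: x=4 y=3 z=-4. PCs: A@3 B@3
Step 7: thread A executes A4 (z = x). Shared: x=4 y=3 z=4. PCs: A@4 B@3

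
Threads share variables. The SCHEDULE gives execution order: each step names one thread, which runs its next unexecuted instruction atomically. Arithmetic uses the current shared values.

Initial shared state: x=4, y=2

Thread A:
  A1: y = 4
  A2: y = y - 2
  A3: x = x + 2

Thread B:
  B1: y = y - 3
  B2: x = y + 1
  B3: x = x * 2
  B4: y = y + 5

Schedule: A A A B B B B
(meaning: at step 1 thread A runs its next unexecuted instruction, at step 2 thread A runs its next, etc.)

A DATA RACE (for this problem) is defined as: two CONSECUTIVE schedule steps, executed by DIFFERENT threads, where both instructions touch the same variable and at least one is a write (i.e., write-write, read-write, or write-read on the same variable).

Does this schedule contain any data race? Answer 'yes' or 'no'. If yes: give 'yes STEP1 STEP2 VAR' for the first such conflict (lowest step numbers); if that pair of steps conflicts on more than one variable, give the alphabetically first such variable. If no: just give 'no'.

Answer: no

Derivation:
Steps 1,2: same thread (A). No race.
Steps 2,3: same thread (A). No race.
Steps 3,4: A(r=x,w=x) vs B(r=y,w=y). No conflict.
Steps 4,5: same thread (B). No race.
Steps 5,6: same thread (B). No race.
Steps 6,7: same thread (B). No race.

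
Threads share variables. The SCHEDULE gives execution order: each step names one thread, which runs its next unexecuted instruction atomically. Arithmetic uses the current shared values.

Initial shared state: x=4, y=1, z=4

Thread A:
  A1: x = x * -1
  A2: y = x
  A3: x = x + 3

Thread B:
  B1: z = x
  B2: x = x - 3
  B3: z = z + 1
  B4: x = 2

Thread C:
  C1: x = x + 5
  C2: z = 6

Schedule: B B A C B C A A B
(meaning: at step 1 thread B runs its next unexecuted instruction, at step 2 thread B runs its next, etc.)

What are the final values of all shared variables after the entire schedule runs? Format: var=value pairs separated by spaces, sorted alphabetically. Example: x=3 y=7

Answer: x=2 y=4 z=6

Derivation:
Step 1: thread B executes B1 (z = x). Shared: x=4 y=1 z=4. PCs: A@0 B@1 C@0
Step 2: thread B executes B2 (x = x - 3). Shared: x=1 y=1 z=4. PCs: A@0 B@2 C@0
Step 3: thread A executes A1 (x = x * -1). Shared: x=-1 y=1 z=4. PCs: A@1 B@2 C@0
Step 4: thread C executes C1 (x = x + 5). Shared: x=4 y=1 z=4. PCs: A@1 B@2 C@1
Step 5: thread B executes B3 (z = z + 1). Shared: x=4 y=1 z=5. PCs: A@1 B@3 C@1
Step 6: thread C executes C2 (z = 6). Shared: x=4 y=1 z=6. PCs: A@1 B@3 C@2
Step 7: thread A executes A2 (y = x). Shared: x=4 y=4 z=6. PCs: A@2 B@3 C@2
Step 8: thread A executes A3 (x = x + 3). Shared: x=7 y=4 z=6. PCs: A@3 B@3 C@2
Step 9: thread B executes B4 (x = 2). Shared: x=2 y=4 z=6. PCs: A@3 B@4 C@2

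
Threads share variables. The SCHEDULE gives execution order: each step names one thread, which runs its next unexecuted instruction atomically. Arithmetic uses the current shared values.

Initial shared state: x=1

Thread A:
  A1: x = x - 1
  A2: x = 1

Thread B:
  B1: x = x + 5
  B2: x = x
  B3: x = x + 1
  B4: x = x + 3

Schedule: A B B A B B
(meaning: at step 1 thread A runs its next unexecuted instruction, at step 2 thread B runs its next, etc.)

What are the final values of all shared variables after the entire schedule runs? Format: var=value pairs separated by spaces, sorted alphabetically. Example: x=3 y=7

Answer: x=5

Derivation:
Step 1: thread A executes A1 (x = x - 1). Shared: x=0. PCs: A@1 B@0
Step 2: thread B executes B1 (x = x + 5). Shared: x=5. PCs: A@1 B@1
Step 3: thread B executes B2 (x = x). Shared: x=5. PCs: A@1 B@2
Step 4: thread A executes A2 (x = 1). Shared: x=1. PCs: A@2 B@2
Step 5: thread B executes B3 (x = x + 1). Shared: x=2. PCs: A@2 B@3
Step 6: thread B executes B4 (x = x + 3). Shared: x=5. PCs: A@2 B@4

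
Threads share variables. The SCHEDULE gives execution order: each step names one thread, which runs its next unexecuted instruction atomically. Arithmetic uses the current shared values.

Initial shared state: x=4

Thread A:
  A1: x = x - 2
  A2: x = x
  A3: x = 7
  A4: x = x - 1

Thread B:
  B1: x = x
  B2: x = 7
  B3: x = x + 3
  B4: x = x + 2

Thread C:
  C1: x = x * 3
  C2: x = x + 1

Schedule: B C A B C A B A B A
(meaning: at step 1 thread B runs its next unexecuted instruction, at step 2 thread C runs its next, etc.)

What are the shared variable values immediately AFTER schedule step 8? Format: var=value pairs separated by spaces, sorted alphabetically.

Answer: x=7

Derivation:
Step 1: thread B executes B1 (x = x). Shared: x=4. PCs: A@0 B@1 C@0
Step 2: thread C executes C1 (x = x * 3). Shared: x=12. PCs: A@0 B@1 C@1
Step 3: thread A executes A1 (x = x - 2). Shared: x=10. PCs: A@1 B@1 C@1
Step 4: thread B executes B2 (x = 7). Shared: x=7. PCs: A@1 B@2 C@1
Step 5: thread C executes C2 (x = x + 1). Shared: x=8. PCs: A@1 B@2 C@2
Step 6: thread A executes A2 (x = x). Shared: x=8. PCs: A@2 B@2 C@2
Step 7: thread B executes B3 (x = x + 3). Shared: x=11. PCs: A@2 B@3 C@2
Step 8: thread A executes A3 (x = 7). Shared: x=7. PCs: A@3 B@3 C@2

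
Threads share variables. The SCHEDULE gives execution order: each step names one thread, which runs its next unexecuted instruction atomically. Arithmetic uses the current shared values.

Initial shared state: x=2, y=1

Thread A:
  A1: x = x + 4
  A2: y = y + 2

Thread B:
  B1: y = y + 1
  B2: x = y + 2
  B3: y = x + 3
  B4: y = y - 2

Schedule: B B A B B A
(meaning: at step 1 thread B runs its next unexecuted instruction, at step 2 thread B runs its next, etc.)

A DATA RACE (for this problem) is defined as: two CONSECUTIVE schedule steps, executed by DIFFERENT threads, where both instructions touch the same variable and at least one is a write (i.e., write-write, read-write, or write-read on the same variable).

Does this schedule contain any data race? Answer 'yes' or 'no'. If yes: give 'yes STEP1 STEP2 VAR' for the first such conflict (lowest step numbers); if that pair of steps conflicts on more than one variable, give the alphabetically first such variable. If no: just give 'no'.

Answer: yes 2 3 x

Derivation:
Steps 1,2: same thread (B). No race.
Steps 2,3: B(x = y + 2) vs A(x = x + 4). RACE on x (W-W).
Steps 3,4: A(x = x + 4) vs B(y = x + 3). RACE on x (W-R).
Steps 4,5: same thread (B). No race.
Steps 5,6: B(y = y - 2) vs A(y = y + 2). RACE on y (W-W).
First conflict at steps 2,3.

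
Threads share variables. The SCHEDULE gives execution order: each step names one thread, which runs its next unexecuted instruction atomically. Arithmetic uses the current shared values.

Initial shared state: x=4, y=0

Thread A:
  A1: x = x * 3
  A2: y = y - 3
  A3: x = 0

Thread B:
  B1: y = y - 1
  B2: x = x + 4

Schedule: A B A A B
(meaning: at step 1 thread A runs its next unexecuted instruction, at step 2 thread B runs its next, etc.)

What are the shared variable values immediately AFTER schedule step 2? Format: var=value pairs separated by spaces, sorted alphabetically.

Answer: x=12 y=-1

Derivation:
Step 1: thread A executes A1 (x = x * 3). Shared: x=12 y=0. PCs: A@1 B@0
Step 2: thread B executes B1 (y = y - 1). Shared: x=12 y=-1. PCs: A@1 B@1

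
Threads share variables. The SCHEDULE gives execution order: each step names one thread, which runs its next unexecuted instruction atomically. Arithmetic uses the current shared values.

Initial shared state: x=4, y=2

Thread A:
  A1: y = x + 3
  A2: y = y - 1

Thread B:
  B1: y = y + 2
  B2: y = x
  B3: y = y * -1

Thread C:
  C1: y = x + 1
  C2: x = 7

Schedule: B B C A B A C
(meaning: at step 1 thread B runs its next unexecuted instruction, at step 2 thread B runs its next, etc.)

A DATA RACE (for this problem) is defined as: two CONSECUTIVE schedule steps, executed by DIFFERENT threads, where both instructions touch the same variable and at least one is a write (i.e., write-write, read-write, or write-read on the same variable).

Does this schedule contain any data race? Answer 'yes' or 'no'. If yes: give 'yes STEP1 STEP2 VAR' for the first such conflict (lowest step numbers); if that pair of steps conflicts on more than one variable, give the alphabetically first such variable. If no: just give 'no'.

Answer: yes 2 3 y

Derivation:
Steps 1,2: same thread (B). No race.
Steps 2,3: B(y = x) vs C(y = x + 1). RACE on y (W-W).
Steps 3,4: C(y = x + 1) vs A(y = x + 3). RACE on y (W-W).
Steps 4,5: A(y = x + 3) vs B(y = y * -1). RACE on y (W-W).
Steps 5,6: B(y = y * -1) vs A(y = y - 1). RACE on y (W-W).
Steps 6,7: A(r=y,w=y) vs C(r=-,w=x). No conflict.
First conflict at steps 2,3.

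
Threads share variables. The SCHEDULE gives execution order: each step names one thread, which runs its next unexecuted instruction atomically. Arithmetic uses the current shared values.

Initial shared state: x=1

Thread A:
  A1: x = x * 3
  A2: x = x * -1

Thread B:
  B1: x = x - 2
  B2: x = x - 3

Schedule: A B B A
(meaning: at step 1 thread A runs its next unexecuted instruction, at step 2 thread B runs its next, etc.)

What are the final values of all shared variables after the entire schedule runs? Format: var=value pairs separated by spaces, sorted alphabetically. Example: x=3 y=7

Step 1: thread A executes A1 (x = x * 3). Shared: x=3. PCs: A@1 B@0
Step 2: thread B executes B1 (x = x - 2). Shared: x=1. PCs: A@1 B@1
Step 3: thread B executes B2 (x = x - 3). Shared: x=-2. PCs: A@1 B@2
Step 4: thread A executes A2 (x = x * -1). Shared: x=2. PCs: A@2 B@2

Answer: x=2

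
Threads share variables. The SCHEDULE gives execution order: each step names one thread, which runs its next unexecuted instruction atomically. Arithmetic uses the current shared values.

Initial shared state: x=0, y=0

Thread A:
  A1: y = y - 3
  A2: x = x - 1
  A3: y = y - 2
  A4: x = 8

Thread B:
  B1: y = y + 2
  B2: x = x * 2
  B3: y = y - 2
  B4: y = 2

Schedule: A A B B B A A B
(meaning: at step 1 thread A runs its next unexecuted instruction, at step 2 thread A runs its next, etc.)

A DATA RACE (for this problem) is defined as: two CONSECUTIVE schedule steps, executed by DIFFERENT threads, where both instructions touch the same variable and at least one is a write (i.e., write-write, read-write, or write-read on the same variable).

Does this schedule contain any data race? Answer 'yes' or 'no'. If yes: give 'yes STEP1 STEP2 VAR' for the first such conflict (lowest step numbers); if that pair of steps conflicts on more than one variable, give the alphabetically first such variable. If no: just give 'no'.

Steps 1,2: same thread (A). No race.
Steps 2,3: A(r=x,w=x) vs B(r=y,w=y). No conflict.
Steps 3,4: same thread (B). No race.
Steps 4,5: same thread (B). No race.
Steps 5,6: B(y = y - 2) vs A(y = y - 2). RACE on y (W-W).
Steps 6,7: same thread (A). No race.
Steps 7,8: A(r=-,w=x) vs B(r=-,w=y). No conflict.
First conflict at steps 5,6.

Answer: yes 5 6 y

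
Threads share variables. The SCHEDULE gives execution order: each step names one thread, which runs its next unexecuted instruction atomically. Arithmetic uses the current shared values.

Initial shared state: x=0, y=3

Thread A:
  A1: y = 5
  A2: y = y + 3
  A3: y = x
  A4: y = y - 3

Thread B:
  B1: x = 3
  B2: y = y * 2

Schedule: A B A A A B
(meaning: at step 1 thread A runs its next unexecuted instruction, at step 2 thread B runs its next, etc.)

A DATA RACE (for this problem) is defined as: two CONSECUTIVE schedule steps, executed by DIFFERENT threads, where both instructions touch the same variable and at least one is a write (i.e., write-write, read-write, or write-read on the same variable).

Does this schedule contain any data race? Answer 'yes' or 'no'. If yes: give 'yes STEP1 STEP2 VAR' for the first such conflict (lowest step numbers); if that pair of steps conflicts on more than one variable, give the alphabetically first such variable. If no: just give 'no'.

Steps 1,2: A(r=-,w=y) vs B(r=-,w=x). No conflict.
Steps 2,3: B(r=-,w=x) vs A(r=y,w=y). No conflict.
Steps 3,4: same thread (A). No race.
Steps 4,5: same thread (A). No race.
Steps 5,6: A(y = y - 3) vs B(y = y * 2). RACE on y (W-W).
First conflict at steps 5,6.

Answer: yes 5 6 y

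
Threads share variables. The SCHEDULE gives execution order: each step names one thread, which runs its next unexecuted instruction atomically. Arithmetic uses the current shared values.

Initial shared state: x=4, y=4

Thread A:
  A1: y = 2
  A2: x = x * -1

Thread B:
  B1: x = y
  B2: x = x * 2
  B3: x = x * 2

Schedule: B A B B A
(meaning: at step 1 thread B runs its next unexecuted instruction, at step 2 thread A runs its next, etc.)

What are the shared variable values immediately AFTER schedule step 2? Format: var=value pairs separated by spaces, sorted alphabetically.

Step 1: thread B executes B1 (x = y). Shared: x=4 y=4. PCs: A@0 B@1
Step 2: thread A executes A1 (y = 2). Shared: x=4 y=2. PCs: A@1 B@1

Answer: x=4 y=2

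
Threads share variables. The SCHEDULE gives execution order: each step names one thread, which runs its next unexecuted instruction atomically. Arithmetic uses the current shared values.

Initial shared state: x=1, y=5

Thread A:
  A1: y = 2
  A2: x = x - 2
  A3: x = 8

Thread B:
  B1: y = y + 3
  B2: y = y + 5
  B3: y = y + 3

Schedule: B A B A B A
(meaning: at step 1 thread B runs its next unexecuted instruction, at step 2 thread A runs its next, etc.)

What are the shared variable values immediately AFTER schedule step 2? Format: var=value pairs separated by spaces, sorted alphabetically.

Step 1: thread B executes B1 (y = y + 3). Shared: x=1 y=8. PCs: A@0 B@1
Step 2: thread A executes A1 (y = 2). Shared: x=1 y=2. PCs: A@1 B@1

Answer: x=1 y=2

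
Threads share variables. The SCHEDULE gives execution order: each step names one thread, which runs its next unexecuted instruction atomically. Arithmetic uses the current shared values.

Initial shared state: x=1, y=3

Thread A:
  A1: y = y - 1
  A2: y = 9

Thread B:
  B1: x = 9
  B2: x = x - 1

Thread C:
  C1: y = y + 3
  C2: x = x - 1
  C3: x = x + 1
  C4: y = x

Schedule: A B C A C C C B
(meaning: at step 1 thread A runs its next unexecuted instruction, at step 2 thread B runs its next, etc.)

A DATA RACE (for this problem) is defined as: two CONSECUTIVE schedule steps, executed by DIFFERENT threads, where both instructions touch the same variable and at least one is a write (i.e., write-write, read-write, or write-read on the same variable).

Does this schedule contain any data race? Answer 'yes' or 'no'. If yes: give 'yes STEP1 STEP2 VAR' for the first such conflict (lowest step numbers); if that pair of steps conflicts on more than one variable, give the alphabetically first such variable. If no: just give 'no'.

Answer: yes 3 4 y

Derivation:
Steps 1,2: A(r=y,w=y) vs B(r=-,w=x). No conflict.
Steps 2,3: B(r=-,w=x) vs C(r=y,w=y). No conflict.
Steps 3,4: C(y = y + 3) vs A(y = 9). RACE on y (W-W).
Steps 4,5: A(r=-,w=y) vs C(r=x,w=x). No conflict.
Steps 5,6: same thread (C). No race.
Steps 6,7: same thread (C). No race.
Steps 7,8: C(y = x) vs B(x = x - 1). RACE on x (R-W).
First conflict at steps 3,4.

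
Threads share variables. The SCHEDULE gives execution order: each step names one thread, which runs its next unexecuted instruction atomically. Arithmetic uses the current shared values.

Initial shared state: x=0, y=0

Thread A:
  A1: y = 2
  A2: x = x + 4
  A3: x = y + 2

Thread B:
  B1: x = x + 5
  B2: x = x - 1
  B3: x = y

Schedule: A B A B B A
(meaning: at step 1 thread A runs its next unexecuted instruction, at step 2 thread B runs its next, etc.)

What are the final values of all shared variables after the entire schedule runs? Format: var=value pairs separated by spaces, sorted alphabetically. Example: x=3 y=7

Step 1: thread A executes A1 (y = 2). Shared: x=0 y=2. PCs: A@1 B@0
Step 2: thread B executes B1 (x = x + 5). Shared: x=5 y=2. PCs: A@1 B@1
Step 3: thread A executes A2 (x = x + 4). Shared: x=9 y=2. PCs: A@2 B@1
Step 4: thread B executes B2 (x = x - 1). Shared: x=8 y=2. PCs: A@2 B@2
Step 5: thread B executes B3 (x = y). Shared: x=2 y=2. PCs: A@2 B@3
Step 6: thread A executes A3 (x = y + 2). Shared: x=4 y=2. PCs: A@3 B@3

Answer: x=4 y=2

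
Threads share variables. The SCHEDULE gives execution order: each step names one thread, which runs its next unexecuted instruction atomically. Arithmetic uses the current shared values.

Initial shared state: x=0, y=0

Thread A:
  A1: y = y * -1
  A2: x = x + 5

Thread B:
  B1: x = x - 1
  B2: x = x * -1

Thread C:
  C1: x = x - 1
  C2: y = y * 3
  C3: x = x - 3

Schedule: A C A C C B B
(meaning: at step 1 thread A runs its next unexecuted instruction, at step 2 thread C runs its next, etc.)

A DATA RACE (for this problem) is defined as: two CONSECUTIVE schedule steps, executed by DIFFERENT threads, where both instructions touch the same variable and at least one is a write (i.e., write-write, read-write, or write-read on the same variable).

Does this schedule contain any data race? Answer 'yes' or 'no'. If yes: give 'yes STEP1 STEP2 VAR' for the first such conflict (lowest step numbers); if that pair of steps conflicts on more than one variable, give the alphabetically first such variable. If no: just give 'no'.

Answer: yes 2 3 x

Derivation:
Steps 1,2: A(r=y,w=y) vs C(r=x,w=x). No conflict.
Steps 2,3: C(x = x - 1) vs A(x = x + 5). RACE on x (W-W).
Steps 3,4: A(r=x,w=x) vs C(r=y,w=y). No conflict.
Steps 4,5: same thread (C). No race.
Steps 5,6: C(x = x - 3) vs B(x = x - 1). RACE on x (W-W).
Steps 6,7: same thread (B). No race.
First conflict at steps 2,3.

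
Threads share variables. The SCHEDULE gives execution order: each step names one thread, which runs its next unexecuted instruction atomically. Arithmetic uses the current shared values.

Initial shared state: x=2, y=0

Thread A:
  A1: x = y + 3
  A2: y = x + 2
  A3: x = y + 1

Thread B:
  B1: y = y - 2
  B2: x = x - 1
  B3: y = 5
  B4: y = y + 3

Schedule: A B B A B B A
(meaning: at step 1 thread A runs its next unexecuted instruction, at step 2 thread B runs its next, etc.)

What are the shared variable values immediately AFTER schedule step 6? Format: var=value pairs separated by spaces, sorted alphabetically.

Answer: x=2 y=8

Derivation:
Step 1: thread A executes A1 (x = y + 3). Shared: x=3 y=0. PCs: A@1 B@0
Step 2: thread B executes B1 (y = y - 2). Shared: x=3 y=-2. PCs: A@1 B@1
Step 3: thread B executes B2 (x = x - 1). Shared: x=2 y=-2. PCs: A@1 B@2
Step 4: thread A executes A2 (y = x + 2). Shared: x=2 y=4. PCs: A@2 B@2
Step 5: thread B executes B3 (y = 5). Shared: x=2 y=5. PCs: A@2 B@3
Step 6: thread B executes B4 (y = y + 3). Shared: x=2 y=8. PCs: A@2 B@4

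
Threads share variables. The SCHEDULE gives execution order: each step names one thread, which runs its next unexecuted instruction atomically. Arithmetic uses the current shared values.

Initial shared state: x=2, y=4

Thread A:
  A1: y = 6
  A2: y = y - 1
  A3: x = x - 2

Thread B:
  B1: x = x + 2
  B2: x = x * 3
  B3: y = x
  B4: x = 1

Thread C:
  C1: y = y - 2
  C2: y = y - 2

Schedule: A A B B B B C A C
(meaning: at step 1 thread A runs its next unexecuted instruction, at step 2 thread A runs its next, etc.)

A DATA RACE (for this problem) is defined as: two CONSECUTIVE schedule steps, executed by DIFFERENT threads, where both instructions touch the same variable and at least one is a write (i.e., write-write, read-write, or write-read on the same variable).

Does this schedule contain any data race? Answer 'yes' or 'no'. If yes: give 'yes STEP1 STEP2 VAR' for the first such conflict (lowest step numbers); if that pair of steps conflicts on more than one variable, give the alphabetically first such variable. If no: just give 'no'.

Answer: no

Derivation:
Steps 1,2: same thread (A). No race.
Steps 2,3: A(r=y,w=y) vs B(r=x,w=x). No conflict.
Steps 3,4: same thread (B). No race.
Steps 4,5: same thread (B). No race.
Steps 5,6: same thread (B). No race.
Steps 6,7: B(r=-,w=x) vs C(r=y,w=y). No conflict.
Steps 7,8: C(r=y,w=y) vs A(r=x,w=x). No conflict.
Steps 8,9: A(r=x,w=x) vs C(r=y,w=y). No conflict.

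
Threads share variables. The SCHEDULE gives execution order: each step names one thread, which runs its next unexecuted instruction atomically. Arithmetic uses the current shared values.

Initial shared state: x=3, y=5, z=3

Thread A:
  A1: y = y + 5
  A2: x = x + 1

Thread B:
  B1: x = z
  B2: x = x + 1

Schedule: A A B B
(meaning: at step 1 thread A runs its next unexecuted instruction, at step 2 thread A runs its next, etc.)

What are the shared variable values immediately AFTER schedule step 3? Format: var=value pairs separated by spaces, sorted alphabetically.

Step 1: thread A executes A1 (y = y + 5). Shared: x=3 y=10 z=3. PCs: A@1 B@0
Step 2: thread A executes A2 (x = x + 1). Shared: x=4 y=10 z=3. PCs: A@2 B@0
Step 3: thread B executes B1 (x = z). Shared: x=3 y=10 z=3. PCs: A@2 B@1

Answer: x=3 y=10 z=3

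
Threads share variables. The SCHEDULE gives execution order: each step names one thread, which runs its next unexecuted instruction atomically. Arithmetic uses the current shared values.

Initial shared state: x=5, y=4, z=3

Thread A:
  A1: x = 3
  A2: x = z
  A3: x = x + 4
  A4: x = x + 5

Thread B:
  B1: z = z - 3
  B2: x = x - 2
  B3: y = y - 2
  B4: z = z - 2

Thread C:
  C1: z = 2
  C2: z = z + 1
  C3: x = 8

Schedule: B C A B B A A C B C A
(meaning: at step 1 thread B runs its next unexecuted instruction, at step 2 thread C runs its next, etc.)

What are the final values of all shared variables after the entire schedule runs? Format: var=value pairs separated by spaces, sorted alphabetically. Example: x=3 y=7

Step 1: thread B executes B1 (z = z - 3). Shared: x=5 y=4 z=0. PCs: A@0 B@1 C@0
Step 2: thread C executes C1 (z = 2). Shared: x=5 y=4 z=2. PCs: A@0 B@1 C@1
Step 3: thread A executes A1 (x = 3). Shared: x=3 y=4 z=2. PCs: A@1 B@1 C@1
Step 4: thread B executes B2 (x = x - 2). Shared: x=1 y=4 z=2. PCs: A@1 B@2 C@1
Step 5: thread B executes B3 (y = y - 2). Shared: x=1 y=2 z=2. PCs: A@1 B@3 C@1
Step 6: thread A executes A2 (x = z). Shared: x=2 y=2 z=2. PCs: A@2 B@3 C@1
Step 7: thread A executes A3 (x = x + 4). Shared: x=6 y=2 z=2. PCs: A@3 B@3 C@1
Step 8: thread C executes C2 (z = z + 1). Shared: x=6 y=2 z=3. PCs: A@3 B@3 C@2
Step 9: thread B executes B4 (z = z - 2). Shared: x=6 y=2 z=1. PCs: A@3 B@4 C@2
Step 10: thread C executes C3 (x = 8). Shared: x=8 y=2 z=1. PCs: A@3 B@4 C@3
Step 11: thread A executes A4 (x = x + 5). Shared: x=13 y=2 z=1. PCs: A@4 B@4 C@3

Answer: x=13 y=2 z=1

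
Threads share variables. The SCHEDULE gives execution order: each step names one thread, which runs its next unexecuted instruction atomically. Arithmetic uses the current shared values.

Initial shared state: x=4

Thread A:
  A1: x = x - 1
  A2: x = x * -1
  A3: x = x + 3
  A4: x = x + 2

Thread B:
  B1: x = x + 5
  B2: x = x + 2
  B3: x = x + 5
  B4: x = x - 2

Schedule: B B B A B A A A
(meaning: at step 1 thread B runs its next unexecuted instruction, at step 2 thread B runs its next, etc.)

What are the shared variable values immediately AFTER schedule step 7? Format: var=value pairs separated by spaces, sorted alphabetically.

Answer: x=-10

Derivation:
Step 1: thread B executes B1 (x = x + 5). Shared: x=9. PCs: A@0 B@1
Step 2: thread B executes B2 (x = x + 2). Shared: x=11. PCs: A@0 B@2
Step 3: thread B executes B3 (x = x + 5). Shared: x=16. PCs: A@0 B@3
Step 4: thread A executes A1 (x = x - 1). Shared: x=15. PCs: A@1 B@3
Step 5: thread B executes B4 (x = x - 2). Shared: x=13. PCs: A@1 B@4
Step 6: thread A executes A2 (x = x * -1). Shared: x=-13. PCs: A@2 B@4
Step 7: thread A executes A3 (x = x + 3). Shared: x=-10. PCs: A@3 B@4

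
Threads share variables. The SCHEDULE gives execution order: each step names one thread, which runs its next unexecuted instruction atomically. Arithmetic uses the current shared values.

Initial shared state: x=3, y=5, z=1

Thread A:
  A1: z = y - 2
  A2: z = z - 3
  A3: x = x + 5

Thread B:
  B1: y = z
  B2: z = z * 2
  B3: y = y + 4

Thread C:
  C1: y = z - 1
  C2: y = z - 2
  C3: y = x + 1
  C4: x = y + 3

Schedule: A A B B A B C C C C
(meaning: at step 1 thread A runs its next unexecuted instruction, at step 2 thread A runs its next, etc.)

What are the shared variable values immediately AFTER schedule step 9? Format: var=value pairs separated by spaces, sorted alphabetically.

Answer: x=8 y=9 z=0

Derivation:
Step 1: thread A executes A1 (z = y - 2). Shared: x=3 y=5 z=3. PCs: A@1 B@0 C@0
Step 2: thread A executes A2 (z = z - 3). Shared: x=3 y=5 z=0. PCs: A@2 B@0 C@0
Step 3: thread B executes B1 (y = z). Shared: x=3 y=0 z=0. PCs: A@2 B@1 C@0
Step 4: thread B executes B2 (z = z * 2). Shared: x=3 y=0 z=0. PCs: A@2 B@2 C@0
Step 5: thread A executes A3 (x = x + 5). Shared: x=8 y=0 z=0. PCs: A@3 B@2 C@0
Step 6: thread B executes B3 (y = y + 4). Shared: x=8 y=4 z=0. PCs: A@3 B@3 C@0
Step 7: thread C executes C1 (y = z - 1). Shared: x=8 y=-1 z=0. PCs: A@3 B@3 C@1
Step 8: thread C executes C2 (y = z - 2). Shared: x=8 y=-2 z=0. PCs: A@3 B@3 C@2
Step 9: thread C executes C3 (y = x + 1). Shared: x=8 y=9 z=0. PCs: A@3 B@3 C@3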